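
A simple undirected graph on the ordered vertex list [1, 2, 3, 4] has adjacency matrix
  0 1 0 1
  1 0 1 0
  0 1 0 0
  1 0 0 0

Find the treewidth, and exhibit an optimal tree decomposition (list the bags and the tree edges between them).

Treewidth 1.
One such decomposition:
Bags: B1 = {2, 3}  B2 = {1, 2}  B3 = {1, 4}
Tree: B1–B2, B2–B3

Each bag holds 2 vertices, so the decomposition has width 1, which upper-bounds the treewidth. Since G has at least one edge (e.g. 3–2), it is not an edgeless graph, so tw(G) ≥ 1. Therefore the treewidth is 1.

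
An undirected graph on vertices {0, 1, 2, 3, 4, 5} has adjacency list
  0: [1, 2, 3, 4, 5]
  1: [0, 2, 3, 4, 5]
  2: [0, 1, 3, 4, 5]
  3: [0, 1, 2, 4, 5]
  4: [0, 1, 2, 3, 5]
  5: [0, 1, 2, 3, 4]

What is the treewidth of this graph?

A width-5 tree decomposition is:
Bags: B1 = {0, 1, 2, 3, 4, 5}
Tree: (single bag)
With just one bag of size 6, the width is 6 − 1 = 5, so tw(G) ≤ 5. On the other hand G contains the 6-clique {0, 1, 2, 3, 4, 5}. A clique must lie in a single bag of any decomposition, so no decomposition can have width below 5. Combining the bounds, tw(G) = 5.

5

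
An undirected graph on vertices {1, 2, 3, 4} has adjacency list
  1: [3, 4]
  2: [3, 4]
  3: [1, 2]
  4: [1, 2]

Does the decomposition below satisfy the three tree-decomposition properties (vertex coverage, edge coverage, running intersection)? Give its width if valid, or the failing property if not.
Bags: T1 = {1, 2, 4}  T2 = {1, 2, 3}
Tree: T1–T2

Yes; width 2.

Every vertex of G appears in some bag (union = {1, 2, 3, 4}); every edge is covered by a bag; and for each vertex v the set of bags containing v is connected in the bag tree. The decomposition is therefore valid. The largest bag has 3 vertices, so the width is 2.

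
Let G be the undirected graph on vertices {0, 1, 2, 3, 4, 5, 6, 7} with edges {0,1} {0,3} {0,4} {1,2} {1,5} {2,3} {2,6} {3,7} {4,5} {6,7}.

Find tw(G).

A width-2 tree decomposition is:
Bags: B1 = {1, 4, 5}  B2 = {0, 1, 4}  B3 = {0, 1, 2}  B4 = {0, 2, 3}  B5 = {2, 3, 6}  B6 = {3, 6, 7}
Tree: B1–B2, B2–B3, B3–B4, B4–B5, B5–B6
Each bag holds 3 vertices, so the decomposition has width 2, which upper-bounds the treewidth. For the lower bound, G contains the cycle 5–4–0–1–5, so G is not a forest; only forests have treewidth ≤ 1, hence tw(G) ≥ 2. Hence tw(G) = 2 exactly.

2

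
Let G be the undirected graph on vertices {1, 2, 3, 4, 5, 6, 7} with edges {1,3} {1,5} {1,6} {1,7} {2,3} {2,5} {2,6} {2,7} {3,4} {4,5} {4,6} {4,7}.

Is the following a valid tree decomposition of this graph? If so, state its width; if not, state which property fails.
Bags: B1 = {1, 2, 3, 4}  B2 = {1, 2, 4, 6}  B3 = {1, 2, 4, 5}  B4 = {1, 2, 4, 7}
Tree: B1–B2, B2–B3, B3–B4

Yes; width 3.

Every vertex of G appears in some bag (union = {1, 2, 3, 4, 5, 6, 7}); every edge is covered by a bag; and for each vertex v the set of bags containing v is connected in the bag tree. The decomposition is therefore valid. The largest bag has 4 vertices, so the width is 3.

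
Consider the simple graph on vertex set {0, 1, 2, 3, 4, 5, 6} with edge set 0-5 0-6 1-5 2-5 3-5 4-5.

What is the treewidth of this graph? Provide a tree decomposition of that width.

Treewidth 1.
One optimal decomposition is:
Bags: B1 = {2, 5}  B2 = {0, 5}  B3 = {0, 6}  B4 = {1, 5}  B5 = {3, 5}  B6 = {4, 5}
Tree: B1–B2, B2–B3, B1–B4, B2–B5, B2–B6

The largest bag has 2 vertices, giving width 1; this decomposition certifies tw(G) ≤ 1. Any graph with an edge has treewidth ≥ 1, and G has the edge 2–5. The upper and lower bounds meet at 1, so that is the treewidth.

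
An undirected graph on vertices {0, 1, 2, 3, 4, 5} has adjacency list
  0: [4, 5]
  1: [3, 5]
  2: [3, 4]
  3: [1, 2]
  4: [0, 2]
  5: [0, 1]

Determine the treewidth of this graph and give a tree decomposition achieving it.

Each bag holds 3 vertices, so the decomposition has width 2, which upper-bounds the treewidth. The edges 3–1–5–0–4–2–3 form a cycle, so G is not a tree and its treewidth is at least 2. Hence tw(G) = 2 exactly.

Treewidth 2.
One optimal decomposition is:
Bags: B1 = {1, 3, 5}  B2 = {0, 3, 5}  B3 = {0, 3, 4}  B4 = {2, 3, 4}
Tree: B1–B2, B2–B3, B3–B4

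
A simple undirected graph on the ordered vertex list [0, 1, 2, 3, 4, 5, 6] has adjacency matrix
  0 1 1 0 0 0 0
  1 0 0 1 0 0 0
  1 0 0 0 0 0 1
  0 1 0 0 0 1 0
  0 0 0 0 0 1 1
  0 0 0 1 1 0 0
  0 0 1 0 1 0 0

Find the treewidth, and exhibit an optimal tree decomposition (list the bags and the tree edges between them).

Treewidth 2.
Bags: B1 = {2, 4, 6}  B2 = {2, 4, 5}  B3 = {2, 3, 5}  B4 = {1, 2, 3}  B5 = {0, 1, 2}
Tree: B1–B2, B2–B3, B3–B4, B4–B5

Every bag has size at most 3, so the width is 3 − 1 = 2 and tw(G) ≤ 2. For the lower bound, G contains the cycle 2–6–4–5–3–1–0–2, so G is not a forest; only forests have treewidth ≤ 1, hence tw(G) ≥ 2. The upper and lower bounds meet at 2, so that is the treewidth.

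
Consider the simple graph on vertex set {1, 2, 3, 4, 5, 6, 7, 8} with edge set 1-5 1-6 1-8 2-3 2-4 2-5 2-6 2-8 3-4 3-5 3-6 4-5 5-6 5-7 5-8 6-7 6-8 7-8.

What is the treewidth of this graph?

3

A width-3 tree decomposition is:
Bags: B1 = {2, 3, 5, 6}  B2 = {2, 5, 6, 8}  B3 = {2, 3, 4, 5}  B4 = {1, 5, 6, 8}  B5 = {5, 6, 7, 8}
Tree: B1–B2, B1–B3, B2–B4, B2–B5
The largest bag has 4 vertices, giving width 3; this decomposition certifies tw(G) ≤ 3. For the lower bound, the 4 vertices {2, 3, 4, 5} are pairwise adjacent, and any tree decomposition puts a clique entirely inside one bag — forcing width ≥ 3. Combining the bounds, tw(G) = 3.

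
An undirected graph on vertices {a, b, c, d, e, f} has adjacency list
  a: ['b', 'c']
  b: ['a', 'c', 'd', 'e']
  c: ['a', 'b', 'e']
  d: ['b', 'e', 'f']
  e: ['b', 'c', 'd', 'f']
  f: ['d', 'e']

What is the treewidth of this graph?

A width-2 tree decomposition is:
Bags: B1 = {b, c, e}  B2 = {a, b, c}  B3 = {b, d, e}  B4 = {d, e, f}
Tree: B1–B2, B1–B3, B3–B4
The largest bag has 3 vertices, giving width 2; this decomposition certifies tw(G) ≤ 2. For the lower bound, the 3 vertices {d, e, f} are pairwise adjacent, and any tree decomposition puts a clique entirely inside one bag — forcing width ≥ 2. Hence tw(G) = 2 exactly.

2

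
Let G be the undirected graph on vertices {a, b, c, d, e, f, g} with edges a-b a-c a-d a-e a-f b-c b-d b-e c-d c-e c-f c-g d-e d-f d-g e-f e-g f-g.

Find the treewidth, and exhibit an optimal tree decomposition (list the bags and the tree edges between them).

Each bag holds 5 vertices, so the decomposition has width 4, which upper-bounds the treewidth. For the lower bound, the 5 vertices {c, d, e, f, g} are pairwise adjacent, and any tree decomposition puts a clique entirely inside one bag — forcing width ≥ 4. Combining the bounds, tw(G) = 4.

Treewidth 4.
Bags: B1 = {a, b, c, d, e}  B2 = {a, c, d, e, f}  B3 = {c, d, e, f, g}
Tree: B1–B2, B2–B3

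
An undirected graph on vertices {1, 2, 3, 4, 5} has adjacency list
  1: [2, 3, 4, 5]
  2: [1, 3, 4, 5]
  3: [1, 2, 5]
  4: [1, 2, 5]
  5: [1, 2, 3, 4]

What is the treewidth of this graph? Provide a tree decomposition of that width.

Treewidth 3.
One optimal decomposition is:
Bags: B1 = {1, 2, 3, 5}  B2 = {1, 2, 4, 5}
Tree: B1–B2

Each bag holds 4 vertices, so the decomposition has width 3, which upper-bounds the treewidth. On the other hand G contains the 4-clique {1, 2, 3, 5}. A clique must lie in a single bag of any decomposition, so no decomposition can have width below 3. Therefore the treewidth is 3.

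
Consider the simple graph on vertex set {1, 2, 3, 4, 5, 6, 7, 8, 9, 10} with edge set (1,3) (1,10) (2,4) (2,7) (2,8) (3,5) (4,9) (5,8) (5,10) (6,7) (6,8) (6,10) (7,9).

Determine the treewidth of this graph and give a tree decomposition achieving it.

Treewidth 2.
One optimal decomposition is:
Bags: B1 = {1, 3, 10}  B2 = {3, 5, 10}  B3 = {5, 6, 10}  B4 = {5, 6, 8}  B5 = {6, 7, 8}  B6 = {2, 7, 8}  B7 = {2, 7, 9}  B8 = {2, 4, 9}
Tree: B1–B2, B2–B3, B3–B4, B4–B5, B5–B6, B6–B7, B7–B8

Every bag has size at most 3, so the width is 3 − 1 = 2 and tw(G) ≤ 2. The edges 1–3–5–10–1 form a cycle, so G is not a tree and its treewidth is at least 2. Hence tw(G) = 2 exactly.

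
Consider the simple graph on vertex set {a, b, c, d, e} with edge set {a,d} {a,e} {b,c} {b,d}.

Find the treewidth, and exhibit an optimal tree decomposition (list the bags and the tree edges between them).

Every bag has size at most 2, so the width is 2 − 1 = 1 and tw(G) ≤ 1. G has an edge, so its treewidth is at least 1. Therefore the treewidth is 1.

Treewidth 1.
One such decomposition:
Bags: B1 = {a, e}  B2 = {a, d}  B3 = {b, d}  B4 = {b, c}
Tree: B1–B2, B2–B3, B3–B4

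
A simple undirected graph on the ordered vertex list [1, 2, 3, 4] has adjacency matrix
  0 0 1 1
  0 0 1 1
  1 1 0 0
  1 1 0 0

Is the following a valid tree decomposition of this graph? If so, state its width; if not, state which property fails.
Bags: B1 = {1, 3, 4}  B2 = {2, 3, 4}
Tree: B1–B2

Yes; width 2.

Checking the three conditions: (i) the bags cover all of {1, 2, 3, 4}; (ii) for each edge, some bag contains both endpoints; (iii) the bags containing any fixed vertex form a subtree. All hold, so the decomposition is valid with width 3 − 1 = 2.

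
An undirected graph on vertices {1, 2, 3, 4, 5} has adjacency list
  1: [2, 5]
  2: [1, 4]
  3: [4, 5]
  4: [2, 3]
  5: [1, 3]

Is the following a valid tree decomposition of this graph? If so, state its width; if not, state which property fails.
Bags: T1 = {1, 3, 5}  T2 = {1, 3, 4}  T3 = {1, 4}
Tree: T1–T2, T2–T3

No — vertex 2 appears in no bag.

A tree decomposition must satisfy three properties: every vertex lies in some bag; for every edge, both endpoints lie together in some bag; and for every vertex, the bags containing it form a connected subtree. Here vertex 2 appears in no bag, so the decomposition is invalid.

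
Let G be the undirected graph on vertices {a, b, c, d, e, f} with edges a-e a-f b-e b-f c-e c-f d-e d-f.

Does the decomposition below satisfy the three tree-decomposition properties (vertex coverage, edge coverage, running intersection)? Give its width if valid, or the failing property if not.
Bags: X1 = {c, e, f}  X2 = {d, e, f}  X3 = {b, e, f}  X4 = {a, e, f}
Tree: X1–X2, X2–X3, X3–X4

Yes; width 2.

Vertex coverage: the bags together contain {a, b, c, d, e, f}, the full vertex set. Edge coverage: each edge of G has both endpoints in at least one bag. Running intersection: for every vertex, the bags containing it form a connected subtree. All three properties hold, so this is a valid tree decomposition of width max|bag| − 1 = 2, and hence tw(G) ≤ 2.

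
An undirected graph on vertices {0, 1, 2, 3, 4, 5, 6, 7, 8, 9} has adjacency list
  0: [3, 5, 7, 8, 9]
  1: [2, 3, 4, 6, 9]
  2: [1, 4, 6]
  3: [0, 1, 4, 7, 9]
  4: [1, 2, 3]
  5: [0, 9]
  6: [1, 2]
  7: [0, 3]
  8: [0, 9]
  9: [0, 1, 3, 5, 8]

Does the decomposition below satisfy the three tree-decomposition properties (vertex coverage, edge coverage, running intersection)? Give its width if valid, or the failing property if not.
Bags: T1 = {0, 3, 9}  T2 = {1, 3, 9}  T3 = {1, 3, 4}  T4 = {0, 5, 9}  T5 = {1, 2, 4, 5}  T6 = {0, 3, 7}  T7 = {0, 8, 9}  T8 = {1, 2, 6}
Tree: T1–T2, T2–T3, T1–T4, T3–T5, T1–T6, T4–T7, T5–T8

No — bags containing vertex 5 are not connected in the tree.

A tree decomposition must satisfy three properties: every vertex lies in some bag; for every edge, both endpoints lie together in some bag; and for every vertex, the bags containing it form a connected subtree. Here bags containing vertex 5 are not connected in the tree, so the decomposition is invalid.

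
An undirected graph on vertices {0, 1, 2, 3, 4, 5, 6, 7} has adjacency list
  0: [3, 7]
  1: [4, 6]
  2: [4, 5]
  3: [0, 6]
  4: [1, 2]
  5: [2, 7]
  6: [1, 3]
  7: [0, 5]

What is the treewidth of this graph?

A width-2 tree decomposition is:
Bags: B1 = {0, 3, 6}  B2 = {0, 1, 6}  B3 = {0, 1, 4}  B4 = {0, 2, 4}  B5 = {0, 2, 5}  B6 = {0, 5, 7}
Tree: B1–B2, B2–B3, B3–B4, B4–B5, B5–B6
Each bag holds 3 vertices, so the decomposition has width 2, which upper-bounds the treewidth. For the lower bound, G contains the cycle 0–3–6–1–4–2–5–7–0, so G is not a forest; only forests have treewidth ≤ 1, hence tw(G) ≥ 2. Therefore the treewidth is 2.

2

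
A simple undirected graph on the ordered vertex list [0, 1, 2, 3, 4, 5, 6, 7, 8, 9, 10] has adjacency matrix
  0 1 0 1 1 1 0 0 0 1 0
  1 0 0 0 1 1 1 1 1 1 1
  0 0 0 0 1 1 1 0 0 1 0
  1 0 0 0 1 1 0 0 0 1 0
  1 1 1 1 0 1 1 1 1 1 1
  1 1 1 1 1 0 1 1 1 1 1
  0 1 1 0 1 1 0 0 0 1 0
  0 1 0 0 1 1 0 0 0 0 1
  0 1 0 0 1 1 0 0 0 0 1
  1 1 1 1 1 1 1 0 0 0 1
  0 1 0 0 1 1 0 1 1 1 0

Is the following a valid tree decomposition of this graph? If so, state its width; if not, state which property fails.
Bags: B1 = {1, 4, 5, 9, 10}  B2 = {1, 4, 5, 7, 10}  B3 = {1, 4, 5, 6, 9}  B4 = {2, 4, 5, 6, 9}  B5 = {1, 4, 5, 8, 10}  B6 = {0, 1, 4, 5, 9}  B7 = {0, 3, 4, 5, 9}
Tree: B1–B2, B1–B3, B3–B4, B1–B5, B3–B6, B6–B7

Vertex coverage: the bags together contain {0, 1, 2, 3, 4, 5, 6, 7, 8, 9, 10}, the full vertex set. Edge coverage: each edge of G has both endpoints in at least one bag. Running intersection: for every vertex, the bags containing it form a connected subtree. All three properties hold, so this is a valid tree decomposition of width max|bag| − 1 = 4, and hence tw(G) ≤ 4.

Yes; width 4.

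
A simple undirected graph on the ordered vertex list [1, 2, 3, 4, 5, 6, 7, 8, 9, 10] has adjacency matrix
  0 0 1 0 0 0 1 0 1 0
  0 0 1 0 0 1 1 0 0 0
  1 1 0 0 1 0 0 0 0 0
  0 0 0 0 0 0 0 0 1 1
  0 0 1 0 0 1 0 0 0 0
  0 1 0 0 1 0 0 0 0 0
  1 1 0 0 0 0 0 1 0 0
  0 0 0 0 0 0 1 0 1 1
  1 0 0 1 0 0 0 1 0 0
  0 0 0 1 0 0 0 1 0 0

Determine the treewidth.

A width-2 tree decomposition is:
Bags: B1 = {2, 5, 6}  B2 = {2, 3, 5}  B3 = {2, 3, 7}  B4 = {1, 3, 7}  B5 = {1, 7, 8}  B6 = {1, 8, 9}  B7 = {8, 9, 10}  B8 = {4, 9, 10}
Tree: B1–B2, B2–B3, B3–B4, B4–B5, B5–B6, B6–B7, B7–B8
Every bag has size at most 3, so the width is 3 − 1 = 2 and tw(G) ≤ 2. Since 6–5–3–2–6 is a cycle in G, G is not acyclic. Forests are exactly the graphs of treewidth ≤ 1, so tw(G) ≥ 2. Hence tw(G) = 2 exactly.

2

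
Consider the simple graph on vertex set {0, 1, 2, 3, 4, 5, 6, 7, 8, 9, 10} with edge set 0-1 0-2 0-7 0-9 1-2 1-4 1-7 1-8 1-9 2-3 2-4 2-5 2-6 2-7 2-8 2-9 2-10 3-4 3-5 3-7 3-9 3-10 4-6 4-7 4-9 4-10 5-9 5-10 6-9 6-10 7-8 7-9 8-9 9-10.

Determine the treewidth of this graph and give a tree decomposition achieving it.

Every bag has size at most 5, so the width is 5 − 1 = 4 and tw(G) ≤ 4. For the lower bound, the 5 vertices {0, 1, 2, 7, 9} are pairwise adjacent, and any tree decomposition puts a clique entirely inside one bag — forcing width ≥ 4. Hence tw(G) = 4 exactly.

Treewidth 4.
Bags: B1 = {1, 2, 4, 7, 9}  B2 = {1, 2, 7, 8, 9}  B3 = {2, 3, 4, 7, 9}  B4 = {2, 3, 4, 9, 10}  B5 = {0, 1, 2, 7, 9}  B6 = {2, 4, 6, 9, 10}  B7 = {2, 3, 5, 9, 10}
Tree: B1–B2, B1–B3, B3–B4, B1–B5, B4–B6, B4–B7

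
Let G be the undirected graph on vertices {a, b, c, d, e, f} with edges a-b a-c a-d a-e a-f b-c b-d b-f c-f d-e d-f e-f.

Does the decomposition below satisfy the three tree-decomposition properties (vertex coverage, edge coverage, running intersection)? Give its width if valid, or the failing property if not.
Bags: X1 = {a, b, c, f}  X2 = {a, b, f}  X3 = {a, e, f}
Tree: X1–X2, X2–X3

No — vertex d appears in no bag.

A tree decomposition must satisfy three properties: every vertex lies in some bag; for every edge, both endpoints lie together in some bag; and for every vertex, the bags containing it form a connected subtree. Here vertex d appears in no bag, so the decomposition is invalid.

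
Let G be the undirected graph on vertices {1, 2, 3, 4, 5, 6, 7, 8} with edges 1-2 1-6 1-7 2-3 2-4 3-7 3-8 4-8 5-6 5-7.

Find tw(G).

2

A width-2 tree decomposition is:
Bags: B1 = {3, 4, 8}  B2 = {2, 3, 4}  B3 = {2, 3, 7}  B4 = {1, 2, 7}  B5 = {1, 5, 7}  B6 = {1, 5, 6}
Tree: B1–B2, B2–B3, B3–B4, B4–B5, B5–B6
Every bag has size at most 3, so the width is 3 − 1 = 2 and tw(G) ≤ 2. The edges 8–4–2–3–8 form a cycle, so G is not a tree and its treewidth is at least 2. Hence tw(G) = 2 exactly.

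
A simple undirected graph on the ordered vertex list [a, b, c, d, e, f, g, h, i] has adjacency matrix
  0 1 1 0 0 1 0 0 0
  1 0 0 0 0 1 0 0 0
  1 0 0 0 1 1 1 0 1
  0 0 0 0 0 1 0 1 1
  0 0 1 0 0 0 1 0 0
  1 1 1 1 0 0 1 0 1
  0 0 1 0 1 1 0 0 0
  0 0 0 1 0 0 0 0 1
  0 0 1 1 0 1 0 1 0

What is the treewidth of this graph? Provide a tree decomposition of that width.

Treewidth 2.
One optimal decomposition is:
Bags: B1 = {a, c, f}  B2 = {c, f, g}  B3 = {c, f, i}  B4 = {d, f, i}  B5 = {d, h, i}  B6 = {c, e, g}  B7 = {a, b, f}
Tree: B1–B2, B1–B3, B3–B4, B4–B5, B2–B6, B1–B7

Each bag holds 3 vertices, so the decomposition has width 2, which upper-bounds the treewidth. Conversely, {c, e, g} is a clique of size 3, and the vertices of any clique must share a bag in every tree decomposition; so some bag has ≥ 3 vertices and tw(G) ≥ 2. The upper and lower bounds meet at 2, so that is the treewidth.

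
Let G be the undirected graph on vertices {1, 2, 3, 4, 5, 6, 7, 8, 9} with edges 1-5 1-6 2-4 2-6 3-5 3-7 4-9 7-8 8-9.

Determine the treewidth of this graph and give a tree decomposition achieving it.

Every bag has size at most 3, so the width is 3 − 1 = 2 and tw(G) ≤ 2. The edges 3–7–8–9–4–2–6–1–5–3 form a cycle, so G is not a tree and its treewidth is at least 2. The upper and lower bounds meet at 2, so that is the treewidth.

Treewidth 2.
Bags: B1 = {3, 7, 8}  B2 = {3, 8, 9}  B3 = {3, 4, 9}  B4 = {2, 3, 4}  B5 = {2, 3, 6}  B6 = {1, 3, 6}  B7 = {1, 3, 5}
Tree: B1–B2, B2–B3, B3–B4, B4–B5, B5–B6, B6–B7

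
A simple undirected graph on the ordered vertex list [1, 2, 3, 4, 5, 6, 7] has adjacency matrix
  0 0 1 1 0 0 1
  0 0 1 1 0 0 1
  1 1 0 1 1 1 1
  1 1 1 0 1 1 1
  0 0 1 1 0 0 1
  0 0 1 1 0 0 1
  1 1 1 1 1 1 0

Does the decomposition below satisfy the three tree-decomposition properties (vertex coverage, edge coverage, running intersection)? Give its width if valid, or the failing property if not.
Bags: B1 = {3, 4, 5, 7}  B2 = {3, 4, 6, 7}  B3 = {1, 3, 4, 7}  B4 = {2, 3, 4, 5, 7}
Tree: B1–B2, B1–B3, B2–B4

No — bags containing vertex 5 are not connected in the tree.

A tree decomposition must satisfy three properties: every vertex lies in some bag; for every edge, both endpoints lie together in some bag; and for every vertex, the bags containing it form a connected subtree. Here bags containing vertex 5 are not connected in the tree, so the decomposition is invalid.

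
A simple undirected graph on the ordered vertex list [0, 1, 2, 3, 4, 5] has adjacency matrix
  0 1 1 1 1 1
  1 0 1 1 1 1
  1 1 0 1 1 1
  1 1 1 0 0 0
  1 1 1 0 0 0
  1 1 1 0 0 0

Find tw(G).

3

A width-3 tree decomposition is:
Bags: B1 = {0, 1, 2, 5}  B2 = {0, 1, 2, 4}  B3 = {0, 1, 2, 3}
Tree: B1–B2, B1–B3
Each bag holds 4 vertices, so the decomposition has width 3, which upper-bounds the treewidth. On the other hand G contains the 4-clique {0, 1, 2, 3}. A clique must lie in a single bag of any decomposition, so no decomposition can have width below 3. Combining the bounds, tw(G) = 3.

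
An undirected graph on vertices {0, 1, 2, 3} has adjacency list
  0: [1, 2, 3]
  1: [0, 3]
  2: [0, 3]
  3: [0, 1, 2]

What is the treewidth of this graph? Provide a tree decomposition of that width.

Each bag holds 3 vertices, so the decomposition has width 2, which upper-bounds the treewidth. For the lower bound, the 3 vertices {0, 1, 3} are pairwise adjacent, and any tree decomposition puts a clique entirely inside one bag — forcing width ≥ 2. Therefore the treewidth is 2.

Treewidth 2.
Bags: B1 = {0, 2, 3}  B2 = {0, 1, 3}
Tree: B1–B2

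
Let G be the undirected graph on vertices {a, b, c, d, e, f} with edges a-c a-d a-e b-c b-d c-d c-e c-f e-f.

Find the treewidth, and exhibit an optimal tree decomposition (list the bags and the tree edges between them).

The largest bag has 3 vertices, giving width 2; this decomposition certifies tw(G) ≤ 2. For the lower bound, the 3 vertices {a, c, d} are pairwise adjacent, and any tree decomposition puts a clique entirely inside one bag — forcing width ≥ 2. Therefore the treewidth is 2.

Treewidth 2.
One such decomposition:
Bags: B1 = {a, c, d}  B2 = {a, c, e}  B3 = {c, e, f}  B4 = {b, c, d}
Tree: B1–B2, B2–B3, B1–B4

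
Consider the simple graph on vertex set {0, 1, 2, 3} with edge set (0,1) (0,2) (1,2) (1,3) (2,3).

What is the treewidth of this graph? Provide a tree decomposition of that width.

Every bag has size at most 3, so the width is 3 − 1 = 2 and tw(G) ≤ 2. On the other hand G contains the 3-clique {0, 1, 2}. A clique must lie in a single bag of any decomposition, so no decomposition can have width below 2. Therefore the treewidth is 2.

Treewidth 2.
One optimal decomposition is:
Bags: B1 = {0, 1, 2}  B2 = {1, 2, 3}
Tree: B1–B2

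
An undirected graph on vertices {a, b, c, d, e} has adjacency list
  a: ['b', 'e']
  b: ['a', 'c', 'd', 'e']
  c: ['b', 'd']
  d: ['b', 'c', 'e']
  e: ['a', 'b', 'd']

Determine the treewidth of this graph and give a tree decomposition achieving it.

Treewidth 2.
One such decomposition:
Bags: B1 = {b, d, e}  B2 = {b, c, d}  B3 = {a, b, e}
Tree: B1–B2, B1–B3

The largest bag has 3 vertices, giving width 2; this decomposition certifies tw(G) ≤ 2. For the lower bound, the 3 vertices {b, d, e} are pairwise adjacent, and any tree decomposition puts a clique entirely inside one bag — forcing width ≥ 2. Therefore the treewidth is 2.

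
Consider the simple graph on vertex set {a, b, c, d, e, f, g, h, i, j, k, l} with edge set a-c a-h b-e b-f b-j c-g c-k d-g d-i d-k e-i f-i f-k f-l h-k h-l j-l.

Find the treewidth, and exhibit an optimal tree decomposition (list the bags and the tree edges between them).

Treewidth 3.
One optimal decomposition is:
Bags: B1 = {a, c, g, h}  B2 = {c, g, h, k}  B3 = {d, g, h, k}  B4 = {d, h, k, l}  B5 = {d, f, k, l}  B6 = {d, f, i, l}  B7 = {f, i, j, l}  B8 = {b, f, i, j}  B9 = {b, e, i, j}
Tree: B1–B2, B2–B3, B3–B4, B4–B5, B5–B6, B6–B7, B7–B8, B8–B9

The largest bag has 4 vertices, giving width 3; this decomposition certifies tw(G) ≤ 3. For the lower bound: the 4 vertex sets {a,c,g}, {h}, {k}, {d,f,i,l} are disjoint, each induces a connected subgraph, and every pair is joined by at least one edge of G. Contracting each set to a single vertex therefore yields K_{4} as a minor, and since treewidth is minor-monotone, tw(G) ≥ tw(K_{4}) = 3. Therefore the treewidth is 3.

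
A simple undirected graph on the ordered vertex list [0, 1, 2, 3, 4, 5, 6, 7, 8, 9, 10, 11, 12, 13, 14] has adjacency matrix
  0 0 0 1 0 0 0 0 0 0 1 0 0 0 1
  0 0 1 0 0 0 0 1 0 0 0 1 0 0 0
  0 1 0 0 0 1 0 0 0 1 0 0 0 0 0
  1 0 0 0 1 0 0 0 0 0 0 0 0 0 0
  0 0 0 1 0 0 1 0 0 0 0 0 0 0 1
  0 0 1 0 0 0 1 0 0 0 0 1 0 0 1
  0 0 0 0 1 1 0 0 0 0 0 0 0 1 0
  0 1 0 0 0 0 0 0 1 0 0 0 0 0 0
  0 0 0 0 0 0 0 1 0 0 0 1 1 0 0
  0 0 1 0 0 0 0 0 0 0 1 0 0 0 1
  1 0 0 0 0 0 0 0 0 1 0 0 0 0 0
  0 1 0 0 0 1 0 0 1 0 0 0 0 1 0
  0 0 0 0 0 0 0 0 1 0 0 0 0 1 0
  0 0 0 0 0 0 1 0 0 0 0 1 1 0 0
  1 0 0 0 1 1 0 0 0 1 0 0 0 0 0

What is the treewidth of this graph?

3

A width-3 tree decomposition is:
Bags: B1 = {0, 3, 9, 10}  B2 = {0, 3, 9, 14}  B3 = {3, 4, 9, 14}  B4 = {2, 4, 9, 14}  B5 = {2, 4, 5, 14}  B6 = {2, 4, 5, 6}  B7 = {1, 2, 5, 6}  B8 = {1, 5, 6, 11}  B9 = {1, 6, 11, 13}  B10 = {1, 7, 11, 13}  B11 = {7, 8, 11, 13}  B12 = {7, 8, 12, 13}
Tree: B1–B2, B2–B3, B3–B4, B4–B5, B5–B6, B6–B7, B7–B8, B8–B9, B9–B10, B10–B11, B11–B12
Each bag holds 4 vertices, so the decomposition has width 3, which upper-bounds the treewidth. For the lower bound: the 4 vertex sets {0,3,10}, {9}, {14}, {2,4,5,6} are disjoint, each induces a connected subgraph, and every pair is joined by at least one edge of G. Contracting each set to a single vertex therefore yields K_{4} as a minor, and since treewidth is minor-monotone, tw(G) ≥ tw(K_{4}) = 3. The upper and lower bounds meet at 3, so that is the treewidth.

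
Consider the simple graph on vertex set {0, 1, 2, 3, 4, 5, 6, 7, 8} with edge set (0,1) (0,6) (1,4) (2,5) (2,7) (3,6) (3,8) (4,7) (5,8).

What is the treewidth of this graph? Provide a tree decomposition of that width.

Treewidth 2.
One optimal decomposition is:
Bags: B1 = {2, 5, 7}  B2 = {4, 5, 7}  B3 = {1, 4, 5}  B4 = {0, 1, 5}  B5 = {0, 5, 6}  B6 = {3, 5, 6}  B7 = {3, 5, 8}
Tree: B1–B2, B2–B3, B3–B4, B4–B5, B5–B6, B6–B7

The largest bag has 3 vertices, giving width 2; this decomposition certifies tw(G) ≤ 2. Since 5–2–7–4–1–0–6–3–8–5 is a cycle in G, G is not acyclic. Forests are exactly the graphs of treewidth ≤ 1, so tw(G) ≥ 2. The upper and lower bounds meet at 2, so that is the treewidth.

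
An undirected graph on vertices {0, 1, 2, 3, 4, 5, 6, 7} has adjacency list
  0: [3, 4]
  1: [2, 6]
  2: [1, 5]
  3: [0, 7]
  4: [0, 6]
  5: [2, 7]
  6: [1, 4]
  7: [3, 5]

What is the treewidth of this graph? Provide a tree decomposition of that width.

Each bag holds 3 vertices, so the decomposition has width 2, which upper-bounds the treewidth. Since 3–7–5–2–1–6–4–0–3 is a cycle in G, G is not acyclic. Forests are exactly the graphs of treewidth ≤ 1, so tw(G) ≥ 2. Hence tw(G) = 2 exactly.

Treewidth 2.
Bags: B1 = {3, 5, 7}  B2 = {2, 3, 5}  B3 = {1, 2, 3}  B4 = {1, 3, 6}  B5 = {3, 4, 6}  B6 = {0, 3, 4}
Tree: B1–B2, B2–B3, B3–B4, B4–B5, B5–B6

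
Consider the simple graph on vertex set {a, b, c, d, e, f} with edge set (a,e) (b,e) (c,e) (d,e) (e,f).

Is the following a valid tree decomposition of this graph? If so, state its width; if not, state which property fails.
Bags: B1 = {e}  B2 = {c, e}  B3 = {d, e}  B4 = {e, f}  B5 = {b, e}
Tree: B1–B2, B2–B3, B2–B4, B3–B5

No — vertex a appears in no bag.

A tree decomposition must satisfy three properties: every vertex lies in some bag; for every edge, both endpoints lie together in some bag; and for every vertex, the bags containing it form a connected subtree. Here vertex a appears in no bag, so the decomposition is invalid.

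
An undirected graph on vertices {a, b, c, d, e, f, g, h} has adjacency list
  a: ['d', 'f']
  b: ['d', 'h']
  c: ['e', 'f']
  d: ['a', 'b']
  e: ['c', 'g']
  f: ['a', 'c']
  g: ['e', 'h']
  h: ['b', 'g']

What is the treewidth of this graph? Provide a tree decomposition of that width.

Treewidth 2.
One optimal decomposition is:
Bags: B1 = {a, d, f}  B2 = {b, d, f}  B3 = {b, f, h}  B4 = {f, g, h}  B5 = {e, f, g}  B6 = {c, e, f}
Tree: B1–B2, B2–B3, B3–B4, B4–B5, B5–B6

Every bag has size at most 3, so the width is 3 − 1 = 2 and tw(G) ≤ 2. Since f–a–d–b–h–g–e–c–f is a cycle in G, G is not acyclic. Forests are exactly the graphs of treewidth ≤ 1, so tw(G) ≥ 2. Hence tw(G) = 2 exactly.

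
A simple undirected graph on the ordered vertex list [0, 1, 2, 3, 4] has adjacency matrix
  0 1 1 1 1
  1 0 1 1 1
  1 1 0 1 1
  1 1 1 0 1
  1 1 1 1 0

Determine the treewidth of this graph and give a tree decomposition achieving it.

Treewidth 4.
One optimal decomposition is:
Bags: B1 = {0, 1, 2, 3, 4}
Tree: (single bag)

With just one bag of size 5, the width is 5 − 1 = 4, so tw(G) ≤ 4. On the other hand G contains the 5-clique {0, 1, 2, 3, 4}. A clique must lie in a single bag of any decomposition, so no decomposition can have width below 4. Combining the bounds, tw(G) = 4.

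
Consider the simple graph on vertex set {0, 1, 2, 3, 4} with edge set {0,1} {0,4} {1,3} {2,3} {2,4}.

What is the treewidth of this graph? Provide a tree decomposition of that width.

Each bag holds 3 vertices, so the decomposition has width 2, which upper-bounds the treewidth. Since 3–1–0–4–2–3 is a cycle in G, G is not acyclic. Forests are exactly the graphs of treewidth ≤ 1, so tw(G) ≥ 2. Combining the bounds, tw(G) = 2.

Treewidth 2.
Bags: B1 = {0, 1, 3}  B2 = {0, 3, 4}  B3 = {2, 3, 4}
Tree: B1–B2, B2–B3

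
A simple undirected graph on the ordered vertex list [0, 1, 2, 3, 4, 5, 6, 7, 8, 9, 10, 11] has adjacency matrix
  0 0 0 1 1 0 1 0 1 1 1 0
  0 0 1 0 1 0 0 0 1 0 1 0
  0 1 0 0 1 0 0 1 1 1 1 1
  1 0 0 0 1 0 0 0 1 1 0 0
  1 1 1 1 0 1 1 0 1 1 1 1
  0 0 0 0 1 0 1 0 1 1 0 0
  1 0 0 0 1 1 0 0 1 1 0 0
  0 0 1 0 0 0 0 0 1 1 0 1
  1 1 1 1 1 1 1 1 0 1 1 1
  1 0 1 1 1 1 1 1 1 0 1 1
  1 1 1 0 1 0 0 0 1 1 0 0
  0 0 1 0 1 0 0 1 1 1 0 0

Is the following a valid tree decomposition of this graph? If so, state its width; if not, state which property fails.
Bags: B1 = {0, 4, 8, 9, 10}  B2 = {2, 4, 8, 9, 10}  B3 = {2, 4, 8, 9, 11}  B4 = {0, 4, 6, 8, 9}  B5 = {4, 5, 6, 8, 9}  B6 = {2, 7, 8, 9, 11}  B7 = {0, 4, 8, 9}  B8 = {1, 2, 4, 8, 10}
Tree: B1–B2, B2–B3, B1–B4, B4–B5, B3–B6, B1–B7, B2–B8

A tree decomposition must satisfy three properties: every vertex lies in some bag; for every edge, both endpoints lie together in some bag; and for every vertex, the bags containing it form a connected subtree. Here vertex 3 appears in no bag, so the decomposition is invalid.

No — vertex 3 appears in no bag.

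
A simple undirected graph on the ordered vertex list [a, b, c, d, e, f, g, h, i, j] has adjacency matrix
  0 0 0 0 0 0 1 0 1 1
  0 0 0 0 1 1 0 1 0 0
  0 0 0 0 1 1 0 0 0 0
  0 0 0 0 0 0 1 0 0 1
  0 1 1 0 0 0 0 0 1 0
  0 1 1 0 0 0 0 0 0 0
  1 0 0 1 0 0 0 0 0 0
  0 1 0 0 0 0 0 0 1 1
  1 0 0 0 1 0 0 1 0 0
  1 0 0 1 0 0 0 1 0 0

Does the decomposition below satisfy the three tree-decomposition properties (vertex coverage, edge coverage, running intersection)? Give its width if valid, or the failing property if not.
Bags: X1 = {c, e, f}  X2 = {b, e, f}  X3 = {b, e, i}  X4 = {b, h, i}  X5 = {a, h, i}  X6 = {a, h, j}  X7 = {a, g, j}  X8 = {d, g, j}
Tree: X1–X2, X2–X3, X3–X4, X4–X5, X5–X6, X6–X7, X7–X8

Checking the three conditions: (i) the bags cover all of {a, b, c, d, e, f, g, h, i, j}; (ii) for each edge, some bag contains both endpoints; (iii) the bags containing any fixed vertex form a subtree. All hold, so the decomposition is valid with width 3 − 1 = 2.

Yes; width 2.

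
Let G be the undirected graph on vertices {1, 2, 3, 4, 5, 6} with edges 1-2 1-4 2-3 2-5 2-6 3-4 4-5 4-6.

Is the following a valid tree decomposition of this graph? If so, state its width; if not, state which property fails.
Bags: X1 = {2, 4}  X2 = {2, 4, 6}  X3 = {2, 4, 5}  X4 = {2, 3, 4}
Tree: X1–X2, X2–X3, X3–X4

A tree decomposition must satisfy three properties: every vertex lies in some bag; for every edge, both endpoints lie together in some bag; and for every vertex, the bags containing it form a connected subtree. Here vertex 1 appears in no bag, so the decomposition is invalid.

No — vertex 1 appears in no bag.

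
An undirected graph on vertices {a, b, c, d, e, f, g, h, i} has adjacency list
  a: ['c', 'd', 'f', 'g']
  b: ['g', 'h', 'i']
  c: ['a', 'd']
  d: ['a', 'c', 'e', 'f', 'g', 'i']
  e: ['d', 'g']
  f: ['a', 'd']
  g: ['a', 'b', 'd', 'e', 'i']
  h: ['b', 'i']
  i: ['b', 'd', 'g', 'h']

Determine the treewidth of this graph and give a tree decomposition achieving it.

Each bag holds 3 vertices, so the decomposition has width 2, which upper-bounds the treewidth. Conversely, {d, e, g} is a clique of size 3, and the vertices of any clique must share a bag in every tree decomposition; so some bag has ≥ 3 vertices and tw(G) ≥ 2. The upper and lower bounds meet at 2, so that is the treewidth.

Treewidth 2.
One optimal decomposition is:
Bags: B1 = {d, g, i}  B2 = {b, g, i}  B3 = {a, d, g}  B4 = {a, d, f}  B5 = {d, e, g}  B6 = {a, c, d}  B7 = {b, h, i}
Tree: B1–B2, B1–B3, B3–B4, B3–B5, B3–B6, B2–B7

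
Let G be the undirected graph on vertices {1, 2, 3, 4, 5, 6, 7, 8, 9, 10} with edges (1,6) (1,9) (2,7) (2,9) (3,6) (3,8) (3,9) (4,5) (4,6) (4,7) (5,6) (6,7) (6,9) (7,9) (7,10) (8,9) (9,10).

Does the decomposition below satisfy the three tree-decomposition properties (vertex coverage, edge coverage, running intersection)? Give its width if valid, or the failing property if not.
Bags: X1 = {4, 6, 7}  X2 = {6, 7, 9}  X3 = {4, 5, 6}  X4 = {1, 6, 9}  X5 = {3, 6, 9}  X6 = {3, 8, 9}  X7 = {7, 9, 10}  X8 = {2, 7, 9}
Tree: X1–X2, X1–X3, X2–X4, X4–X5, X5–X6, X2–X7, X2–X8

Vertex coverage: the bags together contain {1, 2, 3, 4, 5, 6, 7, 8, 9, 10}, the full vertex set. Edge coverage: each edge of G has both endpoints in at least one bag. Running intersection: for every vertex, the bags containing it form a connected subtree. All three properties hold, so this is a valid tree decomposition of width max|bag| − 1 = 2, and hence tw(G) ≤ 2.

Yes; width 2.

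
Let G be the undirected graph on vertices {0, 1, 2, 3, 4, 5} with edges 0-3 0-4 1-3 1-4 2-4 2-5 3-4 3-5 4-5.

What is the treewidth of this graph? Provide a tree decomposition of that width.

Every bag has size at most 3, so the width is 3 − 1 = 2 and tw(G) ≤ 2. Conversely, {2, 4, 5} is a clique of size 3, and the vertices of any clique must share a bag in every tree decomposition; so some bag has ≥ 3 vertices and tw(G) ≥ 2. Hence tw(G) = 2 exactly.

Treewidth 2.
One optimal decomposition is:
Bags: B1 = {1, 3, 4}  B2 = {3, 4, 5}  B3 = {0, 3, 4}  B4 = {2, 4, 5}
Tree: B1–B2, B2–B3, B2–B4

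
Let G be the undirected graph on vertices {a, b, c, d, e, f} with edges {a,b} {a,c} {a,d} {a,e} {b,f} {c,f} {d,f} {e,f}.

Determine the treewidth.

2

A width-2 tree decomposition is:
Bags: B1 = {a, c, f}  B2 = {a, d, f}  B3 = {a, e, f}  B4 = {a, b, f}
Tree: B1–B2, B2–B3, B3–B4
Each bag holds 3 vertices, so the decomposition has width 2, which upper-bounds the treewidth. Since c–f–d–a–c is a cycle in G, G is not acyclic. Forests are exactly the graphs of treewidth ≤ 1, so tw(G) ≥ 2. Therefore the treewidth is 2.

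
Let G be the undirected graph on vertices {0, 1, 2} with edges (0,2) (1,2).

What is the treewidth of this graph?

A width-1 tree decomposition is:
Bags: B1 = {0, 2}  B2 = {1, 2}
Tree: B1–B2
Each bag holds 2 vertices, so the decomposition has width 1, which upper-bounds the treewidth. Any graph with an edge has treewidth ≥ 1, and G has the edge 2–0. Combining the bounds, tw(G) = 1.

1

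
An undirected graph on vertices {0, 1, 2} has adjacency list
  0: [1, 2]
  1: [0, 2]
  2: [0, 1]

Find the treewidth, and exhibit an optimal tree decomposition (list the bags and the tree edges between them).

Treewidth 2.
One optimal decomposition is:
Bags: B1 = {0, 1, 2}
Tree: (single bag)

With just one bag of size 3, the width is 3 − 1 = 2, so tw(G) ≤ 2. On the other hand G contains the 3-clique {0, 1, 2}. A clique must lie in a single bag of any decomposition, so no decomposition can have width below 2. Hence tw(G) = 2 exactly.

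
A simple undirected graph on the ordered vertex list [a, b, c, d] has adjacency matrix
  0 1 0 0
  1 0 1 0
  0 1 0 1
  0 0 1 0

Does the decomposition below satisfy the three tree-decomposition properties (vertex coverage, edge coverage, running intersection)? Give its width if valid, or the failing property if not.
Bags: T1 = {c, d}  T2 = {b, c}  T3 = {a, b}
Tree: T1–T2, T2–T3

Vertex coverage: the bags together contain {a, b, c, d}, the full vertex set. Edge coverage: each edge of G has both endpoints in at least one bag. Running intersection: for every vertex, the bags containing it form a connected subtree. All three properties hold, so this is a valid tree decomposition of width max|bag| − 1 = 1, and hence tw(G) ≤ 1.

Yes; width 1.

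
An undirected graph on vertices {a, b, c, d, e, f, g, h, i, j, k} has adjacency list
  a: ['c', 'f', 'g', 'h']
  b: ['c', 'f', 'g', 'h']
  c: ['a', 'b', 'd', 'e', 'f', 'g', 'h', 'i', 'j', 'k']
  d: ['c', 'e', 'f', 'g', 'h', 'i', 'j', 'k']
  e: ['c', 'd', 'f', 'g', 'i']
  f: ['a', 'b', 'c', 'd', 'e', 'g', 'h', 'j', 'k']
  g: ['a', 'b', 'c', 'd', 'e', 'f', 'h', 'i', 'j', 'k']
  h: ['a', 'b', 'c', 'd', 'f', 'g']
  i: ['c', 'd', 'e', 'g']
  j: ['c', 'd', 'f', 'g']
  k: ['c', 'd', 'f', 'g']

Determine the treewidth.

4

A width-4 tree decomposition is:
Bags: B1 = {c, d, e, f, g}  B2 = {c, d, f, g, h}  B3 = {c, d, e, g, i}  B4 = {b, c, f, g, h}  B5 = {a, c, f, g, h}  B6 = {c, d, f, g, j}  B7 = {c, d, f, g, k}
Tree: B1–B2, B1–B3, B2–B4, B2–B5, B1–B6, B1–B7
Every bag has size at most 5, so the width is 5 − 1 = 4 and tw(G) ≤ 4. On the other hand G contains the 5-clique {c, d, f, g, j}. A clique must lie in a single bag of any decomposition, so no decomposition can have width below 4. The upper and lower bounds meet at 4, so that is the treewidth.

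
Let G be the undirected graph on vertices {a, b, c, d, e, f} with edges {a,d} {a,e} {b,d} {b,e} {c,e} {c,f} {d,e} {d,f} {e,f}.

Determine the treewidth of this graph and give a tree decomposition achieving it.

The largest bag has 3 vertices, giving width 2; this decomposition certifies tw(G) ≤ 2. Conversely, {a, d, e} is a clique of size 3, and the vertices of any clique must share a bag in every tree decomposition; so some bag has ≥ 3 vertices and tw(G) ≥ 2. The upper and lower bounds meet at 2, so that is the treewidth.

Treewidth 2.
Bags: B1 = {d, e, f}  B2 = {c, e, f}  B3 = {b, d, e}  B4 = {a, d, e}
Tree: B1–B2, B1–B3, B3–B4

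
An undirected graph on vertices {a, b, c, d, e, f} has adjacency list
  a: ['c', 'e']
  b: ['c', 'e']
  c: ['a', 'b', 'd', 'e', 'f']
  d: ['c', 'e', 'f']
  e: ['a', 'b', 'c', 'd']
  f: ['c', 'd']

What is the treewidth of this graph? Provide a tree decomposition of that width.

The largest bag has 3 vertices, giving width 2; this decomposition certifies tw(G) ≤ 2. On the other hand G contains the 3-clique {c, d, e}. A clique must lie in a single bag of any decomposition, so no decomposition can have width below 2. Combining the bounds, tw(G) = 2.

Treewidth 2.
One such decomposition:
Bags: B1 = {c, d, f}  B2 = {c, d, e}  B3 = {b, c, e}  B4 = {a, c, e}
Tree: B1–B2, B2–B3, B2–B4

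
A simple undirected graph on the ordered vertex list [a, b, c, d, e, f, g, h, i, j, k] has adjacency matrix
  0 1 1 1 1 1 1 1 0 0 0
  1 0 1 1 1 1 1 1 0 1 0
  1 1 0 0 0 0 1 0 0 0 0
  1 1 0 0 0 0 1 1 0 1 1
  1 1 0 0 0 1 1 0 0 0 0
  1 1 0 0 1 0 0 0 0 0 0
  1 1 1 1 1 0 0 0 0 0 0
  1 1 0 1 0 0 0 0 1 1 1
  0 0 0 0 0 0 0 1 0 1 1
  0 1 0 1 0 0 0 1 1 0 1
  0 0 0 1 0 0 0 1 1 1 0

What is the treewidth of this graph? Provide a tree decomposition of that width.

Treewidth 3.
Bags: B1 = {a, b, d, g}  B2 = {a, b, d, h}  B3 = {a, b, e, g}  B4 = {a, b, e, f}  B5 = {b, d, h, j}  B6 = {d, h, j, k}  B7 = {h, i, j, k}  B8 = {a, b, c, g}
Tree: B1–B2, B1–B3, B3–B4, B2–B5, B5–B6, B6–B7, B3–B8

Every bag has size at most 4, so the width is 4 − 1 = 3 and tw(G) ≤ 3. Conversely, {d, h, j, k} is a clique of size 4, and the vertices of any clique must share a bag in every tree decomposition; so some bag has ≥ 4 vertices and tw(G) ≥ 3. Combining the bounds, tw(G) = 3.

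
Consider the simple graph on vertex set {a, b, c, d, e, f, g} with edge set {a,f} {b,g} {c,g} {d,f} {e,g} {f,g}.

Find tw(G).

1

A width-1 tree decomposition is:
Bags: B1 = {b, g}  B2 = {f, g}  B3 = {c, g}  B4 = {e, g}  B5 = {a, f}  B6 = {d, f}
Tree: B1–B2, B2–B3, B2–B4, B2–B5, B5–B6
Each bag holds 2 vertices, so the decomposition has width 1, which upper-bounds the treewidth. Any graph with an edge has treewidth ≥ 1, and G has the edge b–g. Hence tw(G) = 1 exactly.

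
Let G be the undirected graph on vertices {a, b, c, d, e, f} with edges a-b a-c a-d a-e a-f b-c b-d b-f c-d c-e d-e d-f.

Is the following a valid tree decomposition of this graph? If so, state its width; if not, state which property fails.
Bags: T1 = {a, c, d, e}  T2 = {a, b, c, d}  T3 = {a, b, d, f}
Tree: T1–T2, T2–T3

Checking the three conditions: (i) the bags cover all of {a, b, c, d, e, f}; (ii) for each edge, some bag contains both endpoints; (iii) the bags containing any fixed vertex form a subtree. All hold, so the decomposition is valid with width 4 − 1 = 3.

Yes; width 3.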